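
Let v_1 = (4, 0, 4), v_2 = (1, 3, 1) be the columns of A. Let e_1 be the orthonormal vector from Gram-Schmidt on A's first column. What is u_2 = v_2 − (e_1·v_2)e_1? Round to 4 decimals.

u_2 = (0.0000, 3.0000, 0.0000)

v_1 = (4, 0, 4); ‖v_1‖ = 5.6569, so e_1 = (0.7071, 0.0000, 0.7071).
e_1·v_2 = 0.7071·1 + 0.0000·3 + 0.7071·1 = 1.4142.
u_2 = v_2 − 1.4142·e_1 = (0.0000, 3.0000, 0.0000).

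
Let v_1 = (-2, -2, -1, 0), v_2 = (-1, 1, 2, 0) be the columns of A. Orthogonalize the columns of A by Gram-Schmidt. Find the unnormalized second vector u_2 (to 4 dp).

u_2 = (-1.4444, 0.5556, 1.7778, 0.0000)

v_1 = (-2, -2, -1, 0); ‖v_1‖ = 3.0000, so e_1 = (-0.6667, -0.6667, -0.3333, 0.0000).
e_1·v_2 = (-0.6667)·(-1) + (-0.6667)·1 + (-0.3333)·2 + 0.0000·0 = -0.6667.
u_2 = v_2 + 0.6667·e_1 = (-1.4444, 0.5556, 1.7778, 0.0000).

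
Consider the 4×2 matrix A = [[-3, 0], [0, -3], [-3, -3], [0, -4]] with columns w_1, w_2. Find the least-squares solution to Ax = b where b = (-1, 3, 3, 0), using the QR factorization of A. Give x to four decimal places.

e_1 = w_1/‖w_1‖ = (-3, 0, -3, 0)/4.2426 = (-0.7071, 0.0000, -0.7071, 0.0000).
r_{12} = e_1·w_2 = 2.1213.
u_2 = w_2 − 2.1213·e_1 = (1.5000, -3.0000, -1.5000, -4.0000).
‖u_2‖ = 5.4314, so e_2 = (0.2762, -0.5523, -0.2762, -0.7365).
Qᵀb = (-1.4142, -2.7617).
Back-substitute: x_2 = -2.7617/5.4314 = -0.5085.
x_1 = (-1.4142 − 2.1213·(-0.5085))/4.2426 = -0.0791.

x = (-0.0791, -0.5085)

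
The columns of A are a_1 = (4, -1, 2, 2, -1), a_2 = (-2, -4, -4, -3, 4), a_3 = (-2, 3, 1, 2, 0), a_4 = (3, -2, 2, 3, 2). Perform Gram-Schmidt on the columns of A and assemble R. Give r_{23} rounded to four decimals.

r_{23} = -3.4147

a_1 = (4, -1, 2, 2, -1); ‖a_1‖ = 5.0990, so e_1 = (0.7845, -0.1961, 0.3922, 0.3922, -0.1961).
e_1·a_2 = 0.7845·(-2) + (-0.1961)·(-4) + 0.3922·(-4) + 0.3922·(-3) + (-0.1961)·4 = -4.3146.
u_2 = a_2 + 4.3146·e_1 = (1.3846, -4.8462, -2.3077, -1.3077, 3.1538).
‖u_2‖ = 6.5103, so e_2 = (0.2127, -0.7444, -0.3545, -0.2009, 0.4844).
r_{23} = e_2·a_3 = -3.4147.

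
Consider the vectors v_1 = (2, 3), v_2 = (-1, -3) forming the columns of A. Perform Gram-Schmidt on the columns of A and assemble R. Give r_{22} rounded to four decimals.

q_1 = v_1/‖v_1‖ = (2, 3)/3.6056 = (0.5547, 0.8321).
r_{12} = q_1·v_2 = -3.0509.
u_2 = v_2 + 3.0509·q_1 = (0.6923, -0.4615).
r_{22} = ‖u_2‖ = 0.8321.

r_{22} = 0.8321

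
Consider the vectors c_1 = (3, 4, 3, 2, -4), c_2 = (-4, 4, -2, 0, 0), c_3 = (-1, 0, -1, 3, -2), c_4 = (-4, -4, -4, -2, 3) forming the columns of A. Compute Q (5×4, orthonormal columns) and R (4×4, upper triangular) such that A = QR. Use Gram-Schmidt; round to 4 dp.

Q = [[0.4082, -0.6488, -0.2140, -0.0492], [0.5443, 0.6921, -0.3701, -0.1875], [0.4082, -0.3151, -0.3123, -0.2767], [0.2722, 0.0124, 0.7547, -0.5949], [-0.5443, -0.0247, -0.3875, -0.7294]], R = [[7.3485, -0.2722, 1.0887, -7.6206], [0.0000, 5.9938, 1.0505, 0.9887], [0.0000, 0.0000, 3.5653, 0.9137], [0.0000, 0.0000, 0.0000, 1.0552]]

c_1 = (3, 4, 3, 2, -4); ‖c_1‖ = 7.3485, so e_1 = (0.4082, 0.5443, 0.4082, 0.2722, -0.5443).
e_1·c_2 = 0.4082·(-4) + 0.5443·4 + 0.4082·(-2) + 0.2722·0 + (-0.5443)·0 = -0.2722.
u_2 = c_2 + 0.2722·e_1 = (-3.8889, 4.1481, -1.8889, 0.0741, -0.1481).
‖u_2‖ = 5.9938, so e_2 = (-0.6488, 0.6921, -0.3151, 0.0124, -0.0247).
e_1·c_3 = 0.4082·(-1) + 0.5443·0 + 0.4082·(-1) + 0.2722·3 + (-0.5443)·(-2) = 1.0887; e_2·c_3 = (-0.6488)·(-1) + 0.6921·0 + (-0.3151)·(-1) + 0.0124·3 + (-0.0247)·(-2) = 1.0505.
u_3 = c_3 − 1.0887·e_1 − 1.0505·e_2 = (-0.7629, -1.3196, -1.1134, 2.6907, -1.3814).
‖u_3‖ = 3.5653, so e_3 = (-0.2140, -0.3701, -0.3123, 0.7547, -0.3875).
e_1·c_4 = 0.4082·(-4) + 0.5443·(-4) + 0.4082·(-4) + 0.2722·(-2) + (-0.5443)·3 = -7.6206; e_2·c_4 = (-0.6488)·(-4) + 0.6921·(-4) + (-0.3151)·(-4) + 0.0124·(-2) + (-0.0247)·3 = 0.9887; e_3·c_4 = (-0.2140)·(-4) + (-0.3701)·(-4) + (-0.3123)·(-4) + 0.7547·(-2) + (-0.3875)·3 = 0.9137.
u_4 = c_4 + 7.6206·e_1 − 0.9887·e_2 − 0.9137·e_3 = (-0.0519, -0.1979, -0.2920, -0.6277, -0.7697).
‖u_4‖ = 1.0552, so e_4 = (-0.0492, -0.1875, -0.2767, -0.5949, -0.7294).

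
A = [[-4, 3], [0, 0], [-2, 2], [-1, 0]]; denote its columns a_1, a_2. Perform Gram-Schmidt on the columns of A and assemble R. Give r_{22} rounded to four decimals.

q_1 = a_1/‖a_1‖ = (-4, 0, -2, -1)/4.5826 = (-0.8729, 0.0000, -0.4364, -0.2182).
r_{12} = q_1·a_2 = -3.4915.
u_2 = a_2 + 3.4915·q_1 = (-0.0476, 0.0000, 0.4762, -0.7619).
r_{22} = ‖u_2‖ = 0.8997.

r_{22} = 0.8997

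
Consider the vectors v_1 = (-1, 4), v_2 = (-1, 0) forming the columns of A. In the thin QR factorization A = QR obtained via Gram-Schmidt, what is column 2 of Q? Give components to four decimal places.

v_1 = (-1, 4); ‖v_1‖ = 4.1231, so q_1 = (-0.2425, 0.9701).
q_1·v_2 = (-0.2425)·(-1) + 0.9701·0 = 0.2425.
u_2 = v_2 − 0.2425·q_1 = (-0.9412, -0.2353).
‖u_2‖ = 0.9701, so q_2 = (-0.9701, -0.2425).

q_2 = (-0.9701, -0.2425)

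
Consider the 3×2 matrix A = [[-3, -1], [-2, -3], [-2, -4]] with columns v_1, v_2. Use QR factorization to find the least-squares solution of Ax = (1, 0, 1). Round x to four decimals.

e_1 = v_1/‖v_1‖ = (-3, -2, -2)/4.1231 = (-0.7276, -0.4851, -0.4851).
r_{12} = e_1·v_2 = 4.1231.
u_2 = v_2 − 4.1231·e_1 = (2.0000, -1.0000, -2.0000).
‖u_2‖ = 3.0000, so e_2 = (0.6667, -0.3333, -0.6667).
Qᵀb = (-1.2127, 0.0000).
Back-substitute: x_2 = 0.0000/3.0000 = 0.0000.
x_1 = (-1.2127 − 4.1231·0.0000)/4.1231 = -0.2941.

x = (-0.2941, 0.0000)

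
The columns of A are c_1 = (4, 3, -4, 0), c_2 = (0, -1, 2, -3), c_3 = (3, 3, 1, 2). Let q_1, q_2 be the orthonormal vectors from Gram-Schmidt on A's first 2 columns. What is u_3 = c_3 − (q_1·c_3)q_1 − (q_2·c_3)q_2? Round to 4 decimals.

u_3 = (1.5784, 1.7130, 2.8631, 1.3377)

c_1 = (4, 3, -4, 0); ‖c_1‖ = 6.4031, so q_1 = (0.6247, 0.4685, -0.6247, 0.0000).
q_1·c_2 = 0.6247·0 + 0.4685·(-1) + (-0.6247)·2 + 0.0000·(-3) = -1.7179.
u_2 = c_2 + 1.7179·q_1 = (1.0732, -0.1951, 0.9268, -3.0000).
‖u_2‖ = 3.3240, so q_2 = (0.3229, -0.0587, 0.2788, -0.9025).
q_1·c_3 = 0.6247·3 + 0.4685·3 + (-0.6247)·1 + 0.0000·2 = 2.6550; q_2·c_3 = 0.3229·3 + (-0.0587)·3 + 0.2788·1 + (-0.9025)·2 = -0.7338.
u_3 = c_3 − 2.6550·q_1 + 0.7338·q_2 = (1.5784, 1.7130, 2.8631, 1.3377).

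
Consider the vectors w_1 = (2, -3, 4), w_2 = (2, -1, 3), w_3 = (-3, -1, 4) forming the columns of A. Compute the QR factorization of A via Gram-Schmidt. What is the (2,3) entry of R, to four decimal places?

q_1 = w_1/‖w_1‖ = (2, -3, 4)/5.3852 = (0.3714, -0.5571, 0.7428).
r_{12} = q_1·w_2 = 3.5282.
u_2 = w_2 − 3.5282·q_1 = (0.6897, 0.9655, 0.3793).
‖u_2‖ = 1.2457, so q_2 = (0.5536, 0.7751, 0.3045).
r_{23} = q_2·w_3 = -1.2180.

r_{23} = -1.2180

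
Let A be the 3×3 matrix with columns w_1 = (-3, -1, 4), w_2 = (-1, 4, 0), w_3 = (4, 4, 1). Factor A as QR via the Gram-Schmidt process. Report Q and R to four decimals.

w_1 = (-3, -1, 4); ‖w_1‖ = 5.0990, so q_1 = (-0.5883, -0.1961, 0.7845).
q_1·w_2 = (-0.5883)·(-1) + (-0.1961)·4 + 0.7845·0 = -0.1961.
u_2 = w_2 + 0.1961·q_1 = (-1.1154, 3.9615, 0.1538).
‖u_2‖ = 4.1184, so q_2 = (-0.2708, 0.9619, 0.0374).
q_1·w_3 = (-0.5883)·4 + (-0.1961)·4 + 0.7845·1 = -2.3534; q_2·w_3 = (-0.2708)·4 + 0.9619·4 + 0.0374·1 = 2.8017.
u_3 = w_3 + 2.3534·q_1 − 2.8017·q_2 = (3.3741, 0.8435, 2.7415).
‖u_3‖ = 4.4286, so q_3 = (0.7619, 0.1905, 0.6190).

Q = [[-0.5883, -0.2708, 0.7619], [-0.1961, 0.9619, 0.1905], [0.7845, 0.0374, 0.6190]], R = [[5.0990, -0.1961, -2.3534], [0.0000, 4.1184, 2.8017], [0.0000, 0.0000, 4.4286]]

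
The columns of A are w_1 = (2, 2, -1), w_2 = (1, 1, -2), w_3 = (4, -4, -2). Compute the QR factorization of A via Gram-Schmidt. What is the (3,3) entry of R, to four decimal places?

r_{33} = 5.6569

e_1 = w_1/‖w_1‖ = (2, 2, -1)/3.0000 = (0.6667, 0.6667, -0.3333).
r_{12} = e_1·w_2 = 2.0000.
u_2 = w_2 − 2.0000·e_1 = (-0.3333, -0.3333, -1.3333).
‖u_2‖ = 1.4142, so e_2 = (-0.2357, -0.2357, -0.9428).
r_{13} = e_1·w_3 = 0.6667; r_{23} = e_2·w_3 = 1.8856.
u_3 = w_3 − 0.6667·e_1 − 1.8856·e_2 = (4.0000, -4.0000, 0.0000).
r_{33} = ‖u_3‖ = 5.6569.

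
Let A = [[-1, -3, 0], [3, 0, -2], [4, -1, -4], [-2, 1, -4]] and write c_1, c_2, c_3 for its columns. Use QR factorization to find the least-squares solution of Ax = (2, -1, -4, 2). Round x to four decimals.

q_1 = c_1/‖c_1‖ = (-1, 3, 4, -2)/5.4772 = (-0.1826, 0.5477, 0.7303, -0.3651).
r_{12} = q_1·c_2 = -0.5477.
u_2 = c_2 + 0.5477·q_1 = (-3.1000, 0.3000, -0.6000, 0.8000).
‖u_2‖ = 3.2711, so q_2 = (-0.9477, 0.0917, -0.1834, 0.2446).
r_{13} = q_1·c_3 = -2.5560; r_{23} = q_2·c_3 = -0.4280.
u_3 = c_3 + 2.5560·q_1 + 0.4280·q_2 = (-0.8723, -0.5607, -2.2118, -4.8287).
‖u_3‖ = 5.4114, so q_3 = (-0.1612, -0.1036, -0.4087, -0.8923).
Qᵀb = (-4.5644, -0.7643, -0.3684).
Back-substitute: x_3 = -0.3684/5.4114 = -0.0681.
x_2 = (-0.7643 + 0.4280·(-0.0681))/3.2711 = -0.2426.
x_1 = (-4.5644 + 0.5477·(-0.2426) + 2.5560·(-0.0681))/5.4772 = -0.8894.

x = (-0.8894, -0.2426, -0.0681)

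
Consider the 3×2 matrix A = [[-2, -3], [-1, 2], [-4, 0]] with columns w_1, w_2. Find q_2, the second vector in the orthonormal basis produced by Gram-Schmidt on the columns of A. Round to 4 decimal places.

q_2 = (-0.7487, 0.6262, 0.2178)

w_1 = (-2, -1, -4); ‖w_1‖ = 4.5826, so q_1 = (-0.4364, -0.2182, -0.8729).
q_1·w_2 = (-0.4364)·(-3) + (-0.2182)·2 + (-0.8729)·0 = 0.8729.
u_2 = w_2 − 0.8729·q_1 = (-2.6190, 2.1905, 0.7619).
‖u_2‖ = 3.4983, so q_2 = (-0.7487, 0.6262, 0.2178).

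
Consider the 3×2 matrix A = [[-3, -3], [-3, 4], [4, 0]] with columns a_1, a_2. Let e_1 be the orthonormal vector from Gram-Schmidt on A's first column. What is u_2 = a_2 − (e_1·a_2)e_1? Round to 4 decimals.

a_1 = (-3, -3, 4); ‖a_1‖ = 5.8310, so e_1 = (-0.5145, -0.5145, 0.6860).
e_1·a_2 = (-0.5145)·(-3) + (-0.5145)·4 + 0.6860·0 = -0.5145.
u_2 = a_2 + 0.5145·e_1 = (-3.2647, 3.7353, 0.3529).

u_2 = (-3.2647, 3.7353, 0.3529)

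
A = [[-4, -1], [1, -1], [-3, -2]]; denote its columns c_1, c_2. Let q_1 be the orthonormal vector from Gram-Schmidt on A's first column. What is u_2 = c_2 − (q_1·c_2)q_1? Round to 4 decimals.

u_2 = (0.3846, -1.3462, -0.9615)

q_1 = c_1/‖c_1‖ = (-4, 1, -3)/5.0990 = (-0.7845, 0.1961, -0.5883).
r_{12} = q_1·c_2 = 1.7650.
u_2 = c_2 − 1.7650·q_1 = (0.3846, -1.3462, -0.9615).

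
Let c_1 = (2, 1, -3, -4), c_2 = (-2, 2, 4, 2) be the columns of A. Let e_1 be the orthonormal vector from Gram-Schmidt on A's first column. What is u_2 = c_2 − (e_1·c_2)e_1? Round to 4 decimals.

u_2 = (-0.5333, 2.7333, 1.8000, -0.9333)

c_1 = (2, 1, -3, -4); ‖c_1‖ = 5.4772, so e_1 = (0.3651, 0.1826, -0.5477, -0.7303).
e_1·c_2 = 0.3651·(-2) + 0.1826·2 + (-0.5477)·4 + (-0.7303)·2 = -4.0166.
u_2 = c_2 + 4.0166·e_1 = (-0.5333, 2.7333, 1.8000, -0.9333).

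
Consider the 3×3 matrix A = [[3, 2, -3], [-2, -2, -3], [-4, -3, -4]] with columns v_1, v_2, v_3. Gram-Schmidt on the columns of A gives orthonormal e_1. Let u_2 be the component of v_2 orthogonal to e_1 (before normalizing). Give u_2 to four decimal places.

u_2 = (-0.2759, -0.4828, 0.0345)

v_1 = (3, -2, -4); ‖v_1‖ = 5.3852, so e_1 = (0.5571, -0.3714, -0.7428).
e_1·v_2 = 0.5571·2 + (-0.3714)·(-2) + (-0.7428)·(-3) = 4.0853.
u_2 = v_2 − 4.0853·e_1 = (-0.2759, -0.4828, 0.0345).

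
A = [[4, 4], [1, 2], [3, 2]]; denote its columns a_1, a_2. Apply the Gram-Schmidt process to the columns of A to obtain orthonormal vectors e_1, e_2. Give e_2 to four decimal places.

a_1 = (4, 1, 3); ‖a_1‖ = 5.0990, so e_1 = (0.7845, 0.1961, 0.5883).
e_1·a_2 = 0.7845·4 + 0.1961·2 + 0.5883·2 = 4.7068.
u_2 = a_2 − 4.7068·e_1 = (0.3077, 1.0769, -0.7692).
‖u_2‖ = 1.3587, so e_2 = (0.2265, 0.7926, -0.5661).

e_2 = (0.2265, 0.7926, -0.5661)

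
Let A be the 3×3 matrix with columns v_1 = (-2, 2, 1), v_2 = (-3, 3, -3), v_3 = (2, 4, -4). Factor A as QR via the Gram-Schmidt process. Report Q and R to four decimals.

e_1 = v_1/‖v_1‖ = (-2, 2, 1)/3.0000 = (-0.6667, 0.6667, 0.3333).
r_{12} = e_1·v_2 = 3.0000.
u_2 = v_2 − 3.0000·e_1 = (-1.0000, 1.0000, -4.0000).
‖u_2‖ = 4.2426, so e_2 = (-0.2357, 0.2357, -0.9428).
r_{13} = e_1·v_3 = 0.0000; r_{23} = e_2·v_3 = 4.2426.
u_3 = v_3 + 0.0000·e_1 − 4.2426·e_2 = (3.0000, 3.0000, 0.0000).
‖u_3‖ = 4.2426, so e_3 = (0.7071, 0.7071, 0.0000).

Q = [[-0.6667, -0.2357, 0.7071], [0.6667, 0.2357, 0.7071], [0.3333, -0.9428, 0.0000]], R = [[3.0000, 3.0000, 0.0000], [0.0000, 4.2426, 4.2426], [0.0000, 0.0000, 4.2426]]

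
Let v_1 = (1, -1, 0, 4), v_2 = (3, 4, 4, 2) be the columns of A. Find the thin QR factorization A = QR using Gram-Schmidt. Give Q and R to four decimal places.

Q = [[0.2357, 0.4016], [-0.2357, 0.6750], [0.0000, 0.6152], [0.9428, 0.0684]], R = [[4.2426, 1.6499], [0.0000, 6.5021]]

v_1 = (1, -1, 0, 4); ‖v_1‖ = 4.2426, so e_1 = (0.2357, -0.2357, 0.0000, 0.9428).
e_1·v_2 = 0.2357·3 + (-0.2357)·4 + 0.0000·4 + 0.9428·2 = 1.6499.
u_2 = v_2 − 1.6499·e_1 = (2.6111, 4.3889, 4.0000, 0.4444).
‖u_2‖ = 6.5021, so e_2 = (0.4016, 0.6750, 0.6152, 0.0684).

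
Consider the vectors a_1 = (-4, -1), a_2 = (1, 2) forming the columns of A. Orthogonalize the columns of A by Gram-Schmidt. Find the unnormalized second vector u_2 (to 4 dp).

a_1 = (-4, -1); ‖a_1‖ = 4.1231, so q_1 = (-0.9701, -0.2425).
q_1·a_2 = (-0.9701)·1 + (-0.2425)·2 = -1.4552.
u_2 = a_2 + 1.4552·q_1 = (-0.4118, 1.6471).

u_2 = (-0.4118, 1.6471)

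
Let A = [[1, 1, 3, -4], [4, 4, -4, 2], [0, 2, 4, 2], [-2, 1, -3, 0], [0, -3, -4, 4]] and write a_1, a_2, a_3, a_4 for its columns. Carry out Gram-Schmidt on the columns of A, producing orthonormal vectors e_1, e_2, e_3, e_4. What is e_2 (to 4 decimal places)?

e_2 = (0.0634, 0.2537, 0.4441, 0.5392, -0.6661)

e_1 = a_1/‖a_1‖ = (1, 4, 0, -2, 0)/4.5826 = (0.2182, 0.8729, 0.0000, -0.4364, 0.0000).
r_{12} = e_1·a_2 = 3.2733.
u_2 = a_2 − 3.2733·e_1 = (0.2857, 1.1429, 2.0000, 2.4286, -3.0000).
‖u_2‖ = 4.5040, so e_2 = (0.0634, 0.2537, 0.4441, 0.5392, -0.6661).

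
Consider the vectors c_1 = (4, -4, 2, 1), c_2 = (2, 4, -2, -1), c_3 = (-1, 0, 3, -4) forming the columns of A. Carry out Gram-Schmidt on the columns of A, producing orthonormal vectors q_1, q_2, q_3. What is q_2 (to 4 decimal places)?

q_2 = (0.7534, 0.5740, -0.2870, -0.1435)

c_1 = (4, -4, 2, 1); ‖c_1‖ = 6.0828, so q_1 = (0.6576, -0.6576, 0.3288, 0.1644).
q_1·c_2 = 0.6576·2 + (-0.6576)·4 + 0.3288·(-2) + 0.1644·(-1) = -2.1372.
u_2 = c_2 + 2.1372·q_1 = (3.4054, 2.5946, -1.2973, -0.6486).
‖u_2‖ = 4.5202, so q_2 = (0.7534, 0.5740, -0.2870, -0.1435).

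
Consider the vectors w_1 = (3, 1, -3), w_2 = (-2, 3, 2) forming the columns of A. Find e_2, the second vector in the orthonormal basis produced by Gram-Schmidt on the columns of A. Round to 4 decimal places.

e_1 = w_1/‖w_1‖ = (3, 1, -3)/4.3589 = (0.6882, 0.2294, -0.6882).
r_{12} = e_1·w_2 = -2.0647.
u_2 = w_2 + 2.0647·e_1 = (-0.5789, 3.4737, 0.5789).
‖u_2‖ = 3.5689, so e_2 = (-0.1622, 0.9733, 0.1622).

e_2 = (-0.1622, 0.9733, 0.1622)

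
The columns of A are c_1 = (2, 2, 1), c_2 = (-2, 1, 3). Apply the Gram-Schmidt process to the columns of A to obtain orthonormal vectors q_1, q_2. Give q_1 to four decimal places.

c_1 = (2, 2, 1); ‖c_1‖ = 3.0000, so q_1 = (0.6667, 0.6667, 0.3333).

q_1 = (0.6667, 0.6667, 0.3333)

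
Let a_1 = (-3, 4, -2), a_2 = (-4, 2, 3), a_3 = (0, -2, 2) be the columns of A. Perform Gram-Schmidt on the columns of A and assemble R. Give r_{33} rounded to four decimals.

a_1 = (-3, 4, -2); ‖a_1‖ = 5.3852, so q_1 = (-0.5571, 0.7428, -0.3714).
q_1·a_2 = (-0.5571)·(-4) + 0.7428·2 + (-0.3714)·3 = 2.5997.
u_2 = a_2 − 2.5997·q_1 = (-2.5517, 0.0690, 3.9655).
‖u_2‖ = 4.7161, so q_2 = (-0.5411, 0.0146, 0.8409).
q_1·a_3 = (-0.5571)·0 + 0.7428·(-2) + (-0.3714)·2 = -2.2283; q_2·a_3 = (-0.5411)·0 + 0.0146·(-2) + 0.8409·2 = 1.6525.
u_3 = a_3 + 2.2283·q_1 − 1.6525·q_2 = (-0.3473, -0.3690, -0.2171).
r_{33} = ‖u_3‖ = 0.5512.

r_{33} = 0.5512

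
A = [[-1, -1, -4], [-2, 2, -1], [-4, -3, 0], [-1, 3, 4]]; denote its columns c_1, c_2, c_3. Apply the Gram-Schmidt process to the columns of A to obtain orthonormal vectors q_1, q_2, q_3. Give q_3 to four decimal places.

q_3 = (-0.6994, -0.4907, 0.3174, 0.4114)

q_1 = c_1/‖c_1‖ = (-1, -2, -4, -1)/4.6904 = (-0.2132, -0.4264, -0.8528, -0.2132).
r_{12} = q_1·c_2 = 1.2792.
u_2 = c_2 − 1.2792·q_1 = (-0.7273, 2.5455, -1.9091, 3.2727).
‖u_2‖ = 4.6221, so q_2 = (-0.1573, 0.5507, -0.4130, 0.7081).
r_{13} = q_1·c_3 = 0.4264; r_{23} = q_2·c_3 = 2.9109.
u_3 = c_3 − 0.4264·q_1 − 2.9109·q_2 = (-3.4511, -2.4213, 1.5660, 2.0298).
‖u_3‖ = 4.9340, so q_3 = (-0.6994, -0.4907, 0.3174, 0.4114).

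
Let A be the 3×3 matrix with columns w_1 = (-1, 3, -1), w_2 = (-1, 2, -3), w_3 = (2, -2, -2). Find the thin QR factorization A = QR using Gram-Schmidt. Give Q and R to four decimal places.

w_1 = (-1, 3, -1); ‖w_1‖ = 3.3166, so e_1 = (-0.3015, 0.9045, -0.3015).
e_1·w_2 = (-0.3015)·(-1) + 0.9045·2 + (-0.3015)·(-3) = 3.0151.
u_2 = w_2 − 3.0151·e_1 = (-0.0909, -0.7273, -2.0909).
‖u_2‖ = 2.2156, so e_2 = (-0.0410, -0.3282, -0.9437).
e_1·w_3 = (-0.3015)·2 + 0.9045·(-2) + (-0.3015)·(-2) = -1.8091; e_2·w_3 = (-0.0410)·2 + (-0.3282)·(-2) + (-0.9437)·(-2) = 2.4618.
u_3 = w_3 + 1.8091·e_1 − 2.4618·e_2 = (1.5556, 0.4444, -0.2222).
‖u_3‖ = 1.6330, so e_3 = (0.9526, 0.2722, -0.1361).

Q = [[-0.3015, -0.0410, 0.9526], [0.9045, -0.3282, 0.2722], [-0.3015, -0.9437, -0.1361]], R = [[3.3166, 3.0151, -1.8091], [0.0000, 2.2156, 2.4618], [0.0000, 0.0000, 1.6330]]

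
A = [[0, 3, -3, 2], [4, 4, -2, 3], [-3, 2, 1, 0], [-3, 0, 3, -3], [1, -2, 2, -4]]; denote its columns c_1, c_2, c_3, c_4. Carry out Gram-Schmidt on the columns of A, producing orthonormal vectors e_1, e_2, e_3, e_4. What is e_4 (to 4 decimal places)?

c_1 = (0, 4, -3, -3, 1); ‖c_1‖ = 5.9161, so e_1 = (0.0000, 0.6761, -0.5071, -0.5071, 0.1690).
e_1·c_2 = 0.0000·3 + 0.6761·4 + (-0.5071)·2 + (-0.5071)·0 + 0.1690·(-2) = 1.3522.
u_2 = c_2 − 1.3522·e_1 = (3.0000, 3.0857, 2.6857, 0.6857, -2.2286).
‖u_2‖ = 5.5831, so e_2 = (0.5373, 0.5527, 0.4810, 0.1228, -0.3992).
e_1·c_3 = 0.0000·(-3) + 0.6761·(-2) + (-0.5071)·1 + (-0.5071)·3 + 0.1690·2 = -3.0426; e_2·c_3 = 0.5373·(-3) + 0.5527·(-2) + 0.4810·1 + 0.1228·3 + (-0.3992)·2 = -2.6662.
u_3 = c_3 + 3.0426·e_1 + 2.6662·e_2 = (-1.5674, 1.5307, 0.7397, 1.7846, 1.4500).
‖u_3‖ = 3.2610, so e_3 = (-0.4806, 0.4694, 0.2268, 0.5473, 0.4447).
e_1·c_4 = 0.0000·2 + 0.6761·3 + (-0.5071)·0 + (-0.5071)·(-3) + 0.1690·(-4) = 2.8735; e_2·c_4 = 0.5373·2 + 0.5527·3 + 0.4810·0 + 0.1228·(-3) + (-0.3992)·(-4) = 3.9609; e_3·c_4 = (-0.4806)·2 + 0.4694·3 + 0.2268·0 + 0.5473·(-3) + 0.4447·(-4) = -2.9735.
u_4 = c_4 − 2.8735·e_1 − 3.9609·e_2 + 2.9735·e_3 = (-1.5575, 0.2637, 0.2263, -0.4021, -1.5825).
‖u_4‖ = 2.2831, so e_4 = (-0.6822, 0.1155, 0.0991, -0.1761, -0.6931).

e_4 = (-0.6822, 0.1155, 0.0991, -0.1761, -0.6931)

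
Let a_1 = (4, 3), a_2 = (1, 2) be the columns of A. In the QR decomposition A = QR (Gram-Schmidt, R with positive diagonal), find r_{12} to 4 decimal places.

r_{12} = 2.0000

a_1 = (4, 3); ‖a_1‖ = 5.0000, so e_1 = (0.8000, 0.6000).
r_{12} = e_1·a_2 = 2.0000.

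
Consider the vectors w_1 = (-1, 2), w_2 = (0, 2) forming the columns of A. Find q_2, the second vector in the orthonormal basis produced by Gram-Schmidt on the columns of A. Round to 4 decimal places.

q_2 = (0.8944, 0.4472)

w_1 = (-1, 2); ‖w_1‖ = 2.2361, so q_1 = (-0.4472, 0.8944).
q_1·w_2 = (-0.4472)·0 + 0.8944·2 = 1.7889.
u_2 = w_2 − 1.7889·q_1 = (0.8000, 0.4000).
‖u_2‖ = 0.8944, so q_2 = (0.8944, 0.4472).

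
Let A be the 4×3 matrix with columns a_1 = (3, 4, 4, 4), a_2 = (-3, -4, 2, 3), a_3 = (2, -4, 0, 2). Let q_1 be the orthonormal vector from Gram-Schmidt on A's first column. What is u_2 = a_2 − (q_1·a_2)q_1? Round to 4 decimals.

u_2 = (-2.7368, -3.6491, 2.3509, 3.3509)

q_1 = a_1/‖a_1‖ = (3, 4, 4, 4)/7.5498 = (0.3974, 0.5298, 0.5298, 0.5298).
r_{12} = q_1·a_2 = -0.6623.
u_2 = a_2 + 0.6623·q_1 = (-2.7368, -3.6491, 2.3509, 3.3509).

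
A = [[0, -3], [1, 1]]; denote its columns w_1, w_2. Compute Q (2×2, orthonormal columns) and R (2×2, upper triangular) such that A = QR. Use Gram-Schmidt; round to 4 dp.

q_1 = w_1/‖w_1‖ = (0, 1)/1.0000 = (0.0000, 1.0000).
r_{12} = q_1·w_2 = 1.0000.
u_2 = w_2 − 1.0000·q_1 = (-3.0000, 0.0000).
‖u_2‖ = 3.0000, so q_2 = (-1.0000, 0.0000).

Q = [[0.0000, -1.0000], [1.0000, 0.0000]], R = [[1.0000, 1.0000], [0.0000, 3.0000]]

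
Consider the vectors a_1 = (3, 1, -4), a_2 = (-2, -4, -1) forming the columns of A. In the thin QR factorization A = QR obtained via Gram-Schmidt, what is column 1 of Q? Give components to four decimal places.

e_1 = (0.5883, 0.1961, -0.7845)

a_1 = (3, 1, -4); ‖a_1‖ = 5.0990, so e_1 = (0.5883, 0.1961, -0.7845).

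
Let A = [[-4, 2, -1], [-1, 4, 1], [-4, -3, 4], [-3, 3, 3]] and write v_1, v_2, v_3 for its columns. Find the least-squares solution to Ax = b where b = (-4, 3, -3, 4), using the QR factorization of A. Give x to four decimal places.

v_1 = (-4, -1, -4, -3); ‖v_1‖ = 6.4807, so e_1 = (-0.6172, -0.1543, -0.6172, -0.4629).
e_1·v_2 = (-0.6172)·2 + (-0.1543)·4 + (-0.6172)·(-3) + (-0.4629)·3 = -1.3887.
u_2 = v_2 + 1.3887·e_1 = (1.1429, 3.7857, -3.8571, 2.3571).
‖u_2‖ = 6.0059, so e_2 = (0.1903, 0.6303, -0.6422, 0.3925).
e_1·v_3 = (-0.6172)·(-1) + (-0.1543)·1 + (-0.6172)·4 + (-0.4629)·3 = -3.3947; e_2·v_3 = 0.1903·(-1) + 0.6303·1 + (-0.6422)·4 + 0.3925·3 = -0.9514.
u_3 = v_3 + 3.3947·e_1 + 0.9514·e_2 = (-2.9142, 1.0759, 1.2937, 1.8020).
‖u_3‖ = 3.8172, so e_3 = (-0.7634, 0.2819, 0.3389, 0.4721).
Qᵀb = (2.0059, 4.6264, 4.7708).
Back-substitute: x_3 = 4.7708/3.8172 = 1.2498.
x_2 = (4.6264 + 0.9514·1.2498)/6.0059 = 0.9683.
x_1 = (2.0059 + 1.3887·0.9683 + 3.3947·1.2498)/6.4807 = 1.1717.

x = (1.1717, 0.9683, 1.2498)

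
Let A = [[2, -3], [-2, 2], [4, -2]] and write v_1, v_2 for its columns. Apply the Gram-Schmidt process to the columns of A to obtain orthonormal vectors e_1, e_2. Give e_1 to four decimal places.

e_1 = (0.4082, -0.4082, 0.8165)

v_1 = (2, -2, 4); ‖v_1‖ = 4.8990, so e_1 = (0.4082, -0.4082, 0.8165).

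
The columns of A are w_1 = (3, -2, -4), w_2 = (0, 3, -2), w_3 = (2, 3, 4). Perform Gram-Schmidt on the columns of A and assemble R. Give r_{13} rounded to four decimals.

q_1 = w_1/‖w_1‖ = (3, -2, -4)/5.3852 = (0.5571, -0.3714, -0.7428).
r_{13} = q_1·w_3 = -2.9711.

r_{13} = -2.9711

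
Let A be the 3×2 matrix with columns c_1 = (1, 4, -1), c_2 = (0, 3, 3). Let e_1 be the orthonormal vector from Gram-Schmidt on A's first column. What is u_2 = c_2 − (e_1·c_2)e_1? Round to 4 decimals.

c_1 = (1, 4, -1); ‖c_1‖ = 4.2426, so e_1 = (0.2357, 0.9428, -0.2357).
e_1·c_2 = 0.2357·0 + 0.9428·3 + (-0.2357)·3 = 2.1213.
u_2 = c_2 − 2.1213·e_1 = (-0.5000, 1.0000, 3.5000).

u_2 = (-0.5000, 1.0000, 3.5000)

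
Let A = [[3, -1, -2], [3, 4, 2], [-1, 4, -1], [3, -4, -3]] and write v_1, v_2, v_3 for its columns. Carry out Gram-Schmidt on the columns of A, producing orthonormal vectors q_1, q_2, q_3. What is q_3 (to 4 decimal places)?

q_3 = (-0.3298, 0.3891, -0.7964, -0.3248)

v_1 = (3, 3, -1, 3); ‖v_1‖ = 5.2915, so q_1 = (0.5669, 0.5669, -0.1890, 0.5669).
q_1·v_2 = 0.5669·(-1) + 0.5669·4 + (-0.1890)·4 + 0.5669·(-4) = -1.3229.
u_2 = v_2 + 1.3229·q_1 = (-0.2500, 4.7500, 3.7500, -3.2500).
‖u_2‖ = 6.8739, so q_2 = (-0.0364, 0.6910, 0.5455, -0.4728).
q_1·v_3 = 0.5669·(-2) + 0.5669·2 + (-0.1890)·(-1) + 0.5669·(-3) = -1.5119; q_2·v_3 = (-0.0364)·(-2) + 0.6910·2 + 0.5455·(-1) + (-0.4728)·(-3) = 2.3277.
u_3 = v_3 + 1.5119·q_1 − 2.3277·q_2 = (-1.0582, 1.2487, -2.5556, -1.0423).
‖u_3‖ = 3.2088, so q_3 = (-0.3298, 0.3891, -0.7964, -0.3248).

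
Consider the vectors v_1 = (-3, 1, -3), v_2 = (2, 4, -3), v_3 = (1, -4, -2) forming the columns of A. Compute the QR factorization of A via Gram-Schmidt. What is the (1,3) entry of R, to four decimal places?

q_1 = v_1/‖v_1‖ = (-3, 1, -3)/4.3589 = (-0.6882, 0.2294, -0.6882).
r_{13} = q_1·v_3 = -0.2294.

r_{13} = -0.2294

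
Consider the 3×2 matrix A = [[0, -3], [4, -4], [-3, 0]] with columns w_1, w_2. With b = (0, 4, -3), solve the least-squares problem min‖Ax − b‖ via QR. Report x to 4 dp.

x = (1.0000, 0.0000)

w_1 = (0, 4, -3); ‖w_1‖ = 5.0000, so e_1 = (0.0000, 0.8000, -0.6000).
e_1·w_2 = 0.0000·(-3) + 0.8000·(-4) + (-0.6000)·0 = -3.2000.
u_2 = w_2 + 3.2000·e_1 = (-3.0000, -1.4400, -1.9200).
‖u_2‖ = 3.8419, so e_2 = (-0.7809, -0.3748, -0.4998).
Qᵀb = (5.0000, 0.0000).
Back-substitute: x_2 = 0.0000/3.8419 = 0.0000.
x_1 = (5.0000 + 3.2000·0.0000)/5.0000 = 1.0000.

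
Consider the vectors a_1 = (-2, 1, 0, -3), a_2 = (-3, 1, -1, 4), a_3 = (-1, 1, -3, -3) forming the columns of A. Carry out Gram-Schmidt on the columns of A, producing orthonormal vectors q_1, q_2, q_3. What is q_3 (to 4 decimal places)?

q_1 = a_1/‖a_1‖ = (-2, 1, 0, -3)/3.7417 = (-0.5345, 0.2673, 0.0000, -0.8018).
r_{12} = q_1·a_2 = -1.3363.
u_2 = a_2 + 1.3363·q_1 = (-3.7143, 1.3571, -1.0000, 2.9286).
‖u_2‖ = 5.0214, so q_2 = (-0.7397, 0.2703, -0.1991, 0.5832).
r_{13} = q_1·a_3 = 3.2071; r_{23} = q_2·a_3 = -0.1422.
u_3 = a_3 − 3.2071·q_1 + 0.1422·q_2 = (0.6091, 0.1813, -3.0283, -0.3456).
‖u_3‖ = 3.1135, so q_3 = (0.1956, 0.0582, -0.9726, -0.1110).

q_3 = (0.1956, 0.0582, -0.9726, -0.1110)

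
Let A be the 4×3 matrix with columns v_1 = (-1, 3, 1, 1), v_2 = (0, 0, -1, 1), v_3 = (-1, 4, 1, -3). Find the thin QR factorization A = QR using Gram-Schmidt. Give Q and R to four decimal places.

v_1 = (-1, 3, 1, 1); ‖v_1‖ = 3.4641, so q_1 = (-0.2887, 0.8660, 0.2887, 0.2887).
q_1·v_2 = (-0.2887)·0 + 0.8660·0 + 0.2887·(-1) + 0.2887·1 = 0.0000.
u_2 = v_2 + 0.0000·q_1 = (0.0000, 0.0000, -1.0000, 1.0000).
‖u_2‖ = 1.4142, so q_2 = (0.0000, 0.0000, -0.7071, 0.7071).
q_1·v_3 = (-0.2887)·(-1) + 0.8660·4 + 0.2887·1 + 0.2887·(-3) = 3.1754; q_2·v_3 = 0.0000·(-1) + 0.0000·4 + (-0.7071)·1 + 0.7071·(-3) = -2.8284.
u_3 = v_3 − 3.1754·q_1 + 2.8284·q_2 = (-0.0833, 1.2500, -1.9167, -1.9167).
‖u_3‖ = 2.9861, so q_3 = (-0.0279, 0.4186, -0.6419, -0.6419).

Q = [[-0.2887, 0.0000, -0.0279], [0.8660, 0.0000, 0.4186], [0.2887, -0.7071, -0.6419], [0.2887, 0.7071, -0.6419]], R = [[3.4641, 0.0000, 3.1754], [0.0000, 1.4142, -2.8284], [0.0000, 0.0000, 2.9861]]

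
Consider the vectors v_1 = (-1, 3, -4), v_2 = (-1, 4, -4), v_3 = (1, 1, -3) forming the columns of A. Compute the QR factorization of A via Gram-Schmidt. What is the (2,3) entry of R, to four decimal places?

v_1 = (-1, 3, -4); ‖v_1‖ = 5.0990, so e_1 = (-0.1961, 0.5883, -0.7845).
e_1·v_2 = (-0.1961)·(-1) + 0.5883·4 + (-0.7845)·(-4) = 5.6874.
u_2 = v_2 − 5.6874·e_1 = (0.1154, 0.6538, 0.4615).
‖u_2‖ = 0.8086, so e_2 = (0.1427, 0.8086, 0.5708).
r_{23} = e_2·v_3 = -0.7610.

r_{23} = -0.7610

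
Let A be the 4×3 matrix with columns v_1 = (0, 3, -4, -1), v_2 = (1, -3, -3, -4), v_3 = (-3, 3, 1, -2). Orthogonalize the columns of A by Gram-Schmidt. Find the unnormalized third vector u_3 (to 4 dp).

u_3 = (-2.7317, 1.1707, 1.5610, -2.7317)

q_1 = v_1/‖v_1‖ = (0, 3, -4, -1)/5.0990 = (0.0000, 0.5883, -0.7845, -0.1961).
r_{12} = q_1·v_2 = 1.3728.
u_2 = v_2 − 1.3728·q_1 = (1.0000, -3.8077, -1.9231, -3.7308).
‖u_2‖ = 5.7546, so q_2 = (0.1738, -0.6617, -0.3342, -0.6483).
r_{13} = q_1·v_3 = 1.3728; r_{23} = q_2·v_3 = -1.5439.
u_3 = v_3 − 1.3728·q_1 + 1.5439·q_2 = (-2.7317, 1.1707, 1.5610, -2.7317).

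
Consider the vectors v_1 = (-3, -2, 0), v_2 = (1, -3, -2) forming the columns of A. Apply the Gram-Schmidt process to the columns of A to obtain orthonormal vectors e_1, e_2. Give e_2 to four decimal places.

e_2 = (0.4639, -0.6959, -0.5482)

v_1 = (-3, -2, 0); ‖v_1‖ = 3.6056, so e_1 = (-0.8321, -0.5547, 0.0000).
e_1·v_2 = (-0.8321)·1 + (-0.5547)·(-3) + 0.0000·(-2) = 0.8321.
u_2 = v_2 − 0.8321·e_1 = (1.6923, -2.5385, -2.0000).
‖u_2‖ = 3.6480, so e_2 = (0.4639, -0.6959, -0.5482).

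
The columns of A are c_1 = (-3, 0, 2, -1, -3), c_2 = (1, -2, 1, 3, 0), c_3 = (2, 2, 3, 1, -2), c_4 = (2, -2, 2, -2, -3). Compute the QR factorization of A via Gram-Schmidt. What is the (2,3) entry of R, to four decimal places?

r_{23} = 1.2875

q_1 = c_1/‖c_1‖ = (-3, 0, 2, -1, -3)/4.7958 = (-0.6255, 0.0000, 0.4170, -0.2085, -0.6255).
r_{12} = q_1·c_2 = -0.8341.
u_2 = c_2 + 0.8341·q_1 = (0.4783, -2.0000, 1.3478, 2.8261, -0.5217).
‖u_2‖ = 3.7821, so q_2 = (0.1265, -0.5288, 0.3564, 0.7472, -0.1379).
r_{23} = q_2·c_3 = 1.2875.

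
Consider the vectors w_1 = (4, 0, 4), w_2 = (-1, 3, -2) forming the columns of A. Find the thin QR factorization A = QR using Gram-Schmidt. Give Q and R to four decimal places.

q_1 = w_1/‖w_1‖ = (4, 0, 4)/5.6569 = (0.7071, 0.0000, 0.7071).
r_{12} = q_1·w_2 = -2.1213.
u_2 = w_2 + 2.1213·q_1 = (0.5000, 3.0000, -0.5000).
‖u_2‖ = 3.0822, so q_2 = (0.1622, 0.9733, -0.1622).

Q = [[0.7071, 0.1622], [0.0000, 0.9733], [0.7071, -0.1622]], R = [[5.6569, -2.1213], [0.0000, 3.0822]]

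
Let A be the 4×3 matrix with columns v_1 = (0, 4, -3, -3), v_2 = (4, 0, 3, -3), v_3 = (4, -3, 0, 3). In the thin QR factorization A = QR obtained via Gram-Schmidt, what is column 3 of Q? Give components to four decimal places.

v_1 = (0, 4, -3, -3); ‖v_1‖ = 5.8310, so e_1 = (0.0000, 0.6860, -0.5145, -0.5145).
e_1·v_2 = 0.0000·4 + 0.6860·0 + (-0.5145)·3 + (-0.5145)·(-3) = 0.0000.
u_2 = v_2 + 0.0000·e_1 = (4.0000, 0.0000, 3.0000, -3.0000).
‖u_2‖ = 5.8310, so e_2 = (0.6860, 0.0000, 0.5145, -0.5145).
e_1·v_3 = 0.0000·4 + 0.6860·(-3) + (-0.5145)·0 + (-0.5145)·3 = -3.6015; e_2·v_3 = 0.6860·4 + 0.0000·(-3) + 0.5145·0 + (-0.5145)·3 = 1.2005.
u_3 = v_3 + 3.6015·e_1 − 1.2005·e_2 = (3.1765, -0.5294, -2.4706, 1.7647).
‖u_3‖ = 4.4259, so e_3 = (0.7177, -0.1196, -0.5582, 0.3987).

e_3 = (0.7177, -0.1196, -0.5582, 0.3987)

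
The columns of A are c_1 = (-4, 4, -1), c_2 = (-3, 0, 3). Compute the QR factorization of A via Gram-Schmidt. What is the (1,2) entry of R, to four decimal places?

r_{12} = 1.5667

e_1 = c_1/‖c_1‖ = (-4, 4, -1)/5.7446 = (-0.6963, 0.6963, -0.1741).
r_{12} = e_1·c_2 = 1.5667.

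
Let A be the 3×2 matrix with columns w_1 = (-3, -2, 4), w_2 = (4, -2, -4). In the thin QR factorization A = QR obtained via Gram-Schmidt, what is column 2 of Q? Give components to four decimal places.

e_2 = (0.3777, -0.9099, -0.1717)

e_1 = w_1/‖w_1‖ = (-3, -2, 4)/5.3852 = (-0.5571, -0.3714, 0.7428).
r_{12} = e_1·w_2 = -4.4567.
u_2 = w_2 + 4.4567·e_1 = (1.5172, -3.6552, -0.6897).
‖u_2‖ = 4.0172, so e_2 = (0.3777, -0.9099, -0.1717).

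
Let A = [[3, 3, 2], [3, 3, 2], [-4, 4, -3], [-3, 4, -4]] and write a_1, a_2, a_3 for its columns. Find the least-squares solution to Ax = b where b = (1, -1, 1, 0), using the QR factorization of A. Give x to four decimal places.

a_1 = (3, 3, -4, -3); ‖a_1‖ = 6.5574, so q_1 = (0.4575, 0.4575, -0.6100, -0.4575).
q_1·a_2 = 0.4575·3 + 0.4575·3 + (-0.6100)·4 + (-0.4575)·4 = -1.5250.
u_2 = a_2 + 1.5250·q_1 = (3.6977, 3.6977, 3.0698, 3.3023).
‖u_2‖ = 6.9047, so q_2 = (0.5355, 0.5355, 0.4446, 0.4783).
q_1·a_3 = 0.4575·2 + 0.4575·2 + (-0.6100)·(-3) + (-0.4575)·(-4) = 5.4899; q_2·a_3 = 0.5355·2 + 0.5355·2 + 0.4446·(-3) + 0.4783·(-4) = -1.1047.
u_3 = a_3 − 5.4899·q_1 + 1.1047·q_2 = (0.0800, 0.0800, 0.8400, -0.9600).
‖u_3‖ = 1.2806, so q_3 = (0.0625, 0.0625, 0.6559, -0.7496).
Qᵀb = (-0.6100, 0.4446, 0.6559).
Back-substitute: x_3 = 0.6559/1.2806 = 0.5122.
x_2 = (0.4446 + 1.1047·0.5122)/6.9047 = 0.1463.
x_1 = (-0.6100 + 1.5250·0.1463 − 5.4899·0.5122)/6.5574 = -0.4878.

x = (-0.4878, 0.1463, 0.5122)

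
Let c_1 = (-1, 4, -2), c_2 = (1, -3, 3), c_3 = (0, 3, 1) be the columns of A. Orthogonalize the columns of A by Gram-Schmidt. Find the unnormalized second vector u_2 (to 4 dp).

e_1 = c_1/‖c_1‖ = (-1, 4, -2)/4.5826 = (-0.2182, 0.8729, -0.4364).
r_{12} = e_1·c_2 = -4.1461.
u_2 = c_2 + 4.1461·e_1 = (0.0952, 0.6190, 1.1905).

u_2 = (0.0952, 0.6190, 1.1905)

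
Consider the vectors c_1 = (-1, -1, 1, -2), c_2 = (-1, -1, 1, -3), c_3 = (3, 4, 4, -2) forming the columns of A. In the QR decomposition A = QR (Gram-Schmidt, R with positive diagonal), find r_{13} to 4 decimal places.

r_{13} = 0.3780

c_1 = (-1, -1, 1, -2); ‖c_1‖ = 2.6458, so e_1 = (-0.3780, -0.3780, 0.3780, -0.7559).
r_{13} = e_1·c_3 = 0.3780.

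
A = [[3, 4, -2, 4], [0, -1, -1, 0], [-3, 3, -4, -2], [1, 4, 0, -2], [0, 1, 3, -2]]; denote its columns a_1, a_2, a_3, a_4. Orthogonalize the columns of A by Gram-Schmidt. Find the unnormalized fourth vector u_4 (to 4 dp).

u_4 = (0.7639, -1.1450, 0.2963, -1.4030, 0.5226)

e_1 = a_1/‖a_1‖ = (3, 0, -3, 1, 0)/4.3589 = (0.6882, 0.0000, -0.6882, 0.2294, 0.0000).
r_{12} = e_1·a_2 = 1.6059.
u_2 = a_2 − 1.6059·e_1 = (2.8947, -1.0000, 4.1053, 3.6316, 1.0000).
‖u_2‖ = 6.3578, so e_2 = (0.4553, -0.1573, 0.6457, 0.5712, 0.1573).
r_{13} = e_1·a_3 = 1.3765; r_{23} = e_2·a_3 = -2.8643.
u_3 = a_3 − 1.3765·e_1 + 2.8643·e_2 = (-1.6432, -1.4505, -1.2031, 1.3203, 3.4505).
‖u_3‖ = 4.4611, so e_3 = (-0.3683, -0.3252, -0.2697, 0.2960, 0.7735).
r_{14} = e_1·a_4 = 3.6707; r_{24} = e_2·a_4 = -0.9272; r_{34} = e_3·a_4 = -3.0729.
u_4 = a_4 − 3.6707·e_1 + 0.9272·e_2 + 3.0729·e_3 = (0.7639, -1.1450, 0.2963, -1.4030, 0.5226).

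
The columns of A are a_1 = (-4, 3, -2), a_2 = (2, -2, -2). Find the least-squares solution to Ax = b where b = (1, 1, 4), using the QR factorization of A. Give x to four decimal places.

x = (-0.7581, -1.2984)

a_1 = (-4, 3, -2); ‖a_1‖ = 5.3852, so e_1 = (-0.7428, 0.5571, -0.3714).
e_1·a_2 = (-0.7428)·2 + 0.5571·(-2) + (-0.3714)·(-2) = -1.8570.
u_2 = a_2 + 1.8570·e_1 = (0.6207, -0.9655, -2.6897).
‖u_2‖ = 2.9243, so e_2 = (0.2122, -0.3302, -0.9197).
Qᵀb = (-1.6713, -3.7969).
Back-substitute: x_2 = -3.7969/2.9243 = -1.2984.
x_1 = (-1.6713 + 1.8570·(-1.2984))/5.3852 = -0.7581.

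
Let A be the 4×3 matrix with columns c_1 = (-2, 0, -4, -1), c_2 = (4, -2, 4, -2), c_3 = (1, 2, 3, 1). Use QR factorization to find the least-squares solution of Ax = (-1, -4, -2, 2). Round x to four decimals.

x = (-2.8333, -1.0000, -3.0333)

e_1 = c_1/‖c_1‖ = (-2, 0, -4, -1)/4.5826 = (-0.4364, 0.0000, -0.8729, -0.2182).
r_{12} = e_1·c_2 = -4.8008.
u_2 = c_2 + 4.8008·e_1 = (1.9048, -2.0000, -0.1905, -3.0476).
‖u_2‖ = 4.1173, so e_2 = (0.4626, -0.4858, -0.0463, -0.7402).
r_{13} = e_1·c_3 = -3.2733; r_{23} = e_2·c_3 = -1.3879.
u_3 = c_3 + 3.2733·e_1 + 1.3879·e_2 = (0.2135, 1.3258, 0.0787, -0.7416).
‖u_3‖ = 1.5361, so e_3 = (0.1390, 0.8631, 0.0512, -0.4828).
Qᵀb = (1.7457, 0.0925, -4.6595).
Back-substitute: x_3 = -4.6595/1.5361 = -3.0333.
x_2 = (0.0925 + 1.3879·(-3.0333))/4.1173 = -1.0000.
x_1 = (1.7457 + 4.8008·(-1.0000) + 3.2733·(-3.0333))/4.5826 = -2.8333.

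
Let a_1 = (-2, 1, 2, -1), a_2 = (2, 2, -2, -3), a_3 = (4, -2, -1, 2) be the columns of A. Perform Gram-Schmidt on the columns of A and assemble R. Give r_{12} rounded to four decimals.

a_1 = (-2, 1, 2, -1); ‖a_1‖ = 3.1623, so q_1 = (-0.6325, 0.3162, 0.6325, -0.3162).
r_{12} = q_1·a_2 = -0.9487.

r_{12} = -0.9487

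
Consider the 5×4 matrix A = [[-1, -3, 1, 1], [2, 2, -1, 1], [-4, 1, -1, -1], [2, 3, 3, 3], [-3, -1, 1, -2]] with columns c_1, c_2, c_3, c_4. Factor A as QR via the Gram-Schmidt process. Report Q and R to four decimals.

Q = [[-0.1715, -0.5954, 0.3382, 0.6482], [0.3430, 0.2911, -0.3601, 0.1966], [-0.6860, 0.5425, -0.1700, 0.4451], [0.3430, 0.5160, 0.7623, 0.1833], [-0.5145, 0.0132, 0.3820, -0.5563]], R = [[5.8310, 2.0580, 0.6860, 2.9155], [0.0000, 4.4458, 0.1323, 0.6748], [0.0000, 0.0000, 3.5372, 1.6710], [0.0000, 0.0000, 0.0000, 2.0621]]

c_1 = (-1, 2, -4, 2, -3); ‖c_1‖ = 5.8310, so e_1 = (-0.1715, 0.3430, -0.6860, 0.3430, -0.5145).
e_1·c_2 = (-0.1715)·(-3) + 0.3430·2 + (-0.6860)·1 + 0.3430·3 + (-0.5145)·(-1) = 2.0580.
u_2 = c_2 − 2.0580·e_1 = (-2.6471, 1.2941, 2.4118, 2.2941, 0.0588).
‖u_2‖ = 4.4458, so e_2 = (-0.5954, 0.2911, 0.5425, 0.5160, 0.0132).
e_1·c_3 = (-0.1715)·1 + 0.3430·(-1) + (-0.6860)·(-1) + 0.3430·3 + (-0.5145)·1 = 0.6860; e_2·c_3 = (-0.5954)·1 + 0.2911·(-1) + 0.5425·(-1) + 0.5160·3 + 0.0132·1 = 0.1323.
u_3 = c_3 − 0.6860·e_1 − 0.1323·e_2 = (1.1964, -1.2738, -0.6012, 2.6964, 1.3512).
‖u_3‖ = 3.5372, so e_3 = (0.3382, -0.3601, -0.1700, 0.7623, 0.3820).
e_1·c_4 = (-0.1715)·1 + 0.3430·1 + (-0.6860)·(-1) + 0.3430·3 + (-0.5145)·(-2) = 2.9155; e_2·c_4 = (-0.5954)·1 + 0.2911·1 + 0.5425·(-1) + 0.5160·3 + 0.0132·(-2) = 0.6748; e_3·c_4 = 0.3382·1 + (-0.3601)·1 + (-0.1700)·(-1) + 0.7623·3 + 0.3820·(-2) = 1.6710.
u_4 = c_4 − 2.9155·e_1 − 0.6748·e_2 − 1.6710·e_3 = (1.3366, 0.4053, 0.9179, 0.3780, -1.1472).
‖u_4‖ = 2.0621, so e_4 = (0.6482, 0.1966, 0.4451, 0.1833, -0.5563).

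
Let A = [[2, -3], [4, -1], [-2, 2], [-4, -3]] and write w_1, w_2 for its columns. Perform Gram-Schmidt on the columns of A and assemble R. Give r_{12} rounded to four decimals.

e_1 = w_1/‖w_1‖ = (2, 4, -2, -4)/6.3246 = (0.3162, 0.6325, -0.3162, -0.6325).
r_{12} = e_1·w_2 = -0.3162.

r_{12} = -0.3162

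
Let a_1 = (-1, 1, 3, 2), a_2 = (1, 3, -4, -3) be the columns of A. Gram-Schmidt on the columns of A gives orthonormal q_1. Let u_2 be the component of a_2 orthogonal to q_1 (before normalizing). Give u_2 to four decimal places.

q_1 = a_1/‖a_1‖ = (-1, 1, 3, 2)/3.8730 = (-0.2582, 0.2582, 0.7746, 0.5164).
r_{12} = q_1·a_2 = -4.1312.
u_2 = a_2 + 4.1312·q_1 = (-0.0667, 4.0667, -0.8000, -0.8667).

u_2 = (-0.0667, 4.0667, -0.8000, -0.8667)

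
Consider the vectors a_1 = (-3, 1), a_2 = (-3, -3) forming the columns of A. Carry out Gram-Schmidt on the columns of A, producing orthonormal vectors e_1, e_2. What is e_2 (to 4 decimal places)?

a_1 = (-3, 1); ‖a_1‖ = 3.1623, so e_1 = (-0.9487, 0.3162).
e_1·a_2 = (-0.9487)·(-3) + 0.3162·(-3) = 1.8974.
u_2 = a_2 − 1.8974·e_1 = (-1.2000, -3.6000).
‖u_2‖ = 3.7947, so e_2 = (-0.3162, -0.9487).

e_2 = (-0.3162, -0.9487)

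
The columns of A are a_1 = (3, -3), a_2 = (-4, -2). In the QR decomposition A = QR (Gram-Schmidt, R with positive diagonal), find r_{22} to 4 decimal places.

r_{22} = 4.2426

a_1 = (3, -3); ‖a_1‖ = 4.2426, so q_1 = (0.7071, -0.7071).
q_1·a_2 = 0.7071·(-4) + (-0.7071)·(-2) = -1.4142.
u_2 = a_2 + 1.4142·q_1 = (-3.0000, -3.0000).
r_{22} = ‖u_2‖ = 4.2426.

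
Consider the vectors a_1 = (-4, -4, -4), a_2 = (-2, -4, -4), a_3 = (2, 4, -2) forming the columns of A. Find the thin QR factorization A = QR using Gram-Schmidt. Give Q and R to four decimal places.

a_1 = (-4, -4, -4); ‖a_1‖ = 6.9282, so q_1 = (-0.5774, -0.5774, -0.5774).
q_1·a_2 = (-0.5774)·(-2) + (-0.5774)·(-4) + (-0.5774)·(-4) = 5.7735.
u_2 = a_2 − 5.7735·q_1 = (1.3333, -0.6667, -0.6667).
‖u_2‖ = 1.6330, so q_2 = (0.8165, -0.4082, -0.4082).
q_1·a_3 = (-0.5774)·2 + (-0.5774)·4 + (-0.5774)·(-2) = -2.3094; q_2·a_3 = 0.8165·2 + (-0.4082)·4 + (-0.4082)·(-2) = 0.8165.
u_3 = a_3 + 2.3094·q_1 − 0.8165·q_2 = (0.0000, 3.0000, -3.0000).
‖u_3‖ = 4.2426, so q_3 = (0.0000, 0.7071, -0.7071).

Q = [[-0.5774, 0.8165, 0.0000], [-0.5774, -0.4082, 0.7071], [-0.5774, -0.4082, -0.7071]], R = [[6.9282, 5.7735, -2.3094], [0.0000, 1.6330, 0.8165], [0.0000, 0.0000, 4.2426]]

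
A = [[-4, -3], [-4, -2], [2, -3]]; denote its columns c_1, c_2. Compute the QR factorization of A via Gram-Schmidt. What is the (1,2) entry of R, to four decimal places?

e_1 = c_1/‖c_1‖ = (-4, -4, 2)/6.0000 = (-0.6667, -0.6667, 0.3333).
r_{12} = e_1·c_2 = 2.3333.

r_{12} = 2.3333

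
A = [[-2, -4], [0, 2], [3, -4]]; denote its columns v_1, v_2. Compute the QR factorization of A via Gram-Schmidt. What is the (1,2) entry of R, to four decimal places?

r_{12} = -1.1094

v_1 = (-2, 0, 3); ‖v_1‖ = 3.6056, so q_1 = (-0.5547, 0.0000, 0.8321).
r_{12} = q_1·v_2 = -1.1094.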